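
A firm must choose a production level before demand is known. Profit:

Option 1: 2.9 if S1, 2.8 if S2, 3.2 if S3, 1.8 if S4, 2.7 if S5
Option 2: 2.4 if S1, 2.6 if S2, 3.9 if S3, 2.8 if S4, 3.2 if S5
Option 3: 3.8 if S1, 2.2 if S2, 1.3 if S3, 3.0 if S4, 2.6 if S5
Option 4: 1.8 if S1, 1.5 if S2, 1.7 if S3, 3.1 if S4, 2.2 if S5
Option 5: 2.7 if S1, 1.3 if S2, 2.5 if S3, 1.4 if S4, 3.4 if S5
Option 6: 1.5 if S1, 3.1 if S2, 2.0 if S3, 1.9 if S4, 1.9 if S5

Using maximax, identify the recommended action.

Option 2

Row maxima: Option 1=3.2, Option 2=3.9, Option 3=3.8, Option 4=3.1, Option 5=3.4, Option 6=3.1
Best best-case = 3.9 → Option 2.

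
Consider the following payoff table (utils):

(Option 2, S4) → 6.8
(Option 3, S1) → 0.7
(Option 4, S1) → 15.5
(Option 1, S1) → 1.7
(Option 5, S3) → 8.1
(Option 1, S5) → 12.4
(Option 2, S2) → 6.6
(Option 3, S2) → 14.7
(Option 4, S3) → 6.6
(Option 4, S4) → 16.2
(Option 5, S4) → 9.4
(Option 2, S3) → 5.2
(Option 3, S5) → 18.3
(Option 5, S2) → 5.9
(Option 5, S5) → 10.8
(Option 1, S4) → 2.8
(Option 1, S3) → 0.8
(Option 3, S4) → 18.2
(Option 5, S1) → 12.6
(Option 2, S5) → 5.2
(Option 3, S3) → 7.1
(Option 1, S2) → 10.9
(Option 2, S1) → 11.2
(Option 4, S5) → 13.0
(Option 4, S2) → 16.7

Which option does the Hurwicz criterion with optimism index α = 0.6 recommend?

Option 1: 0.6·12.4 + 0.4·0.8 = 7.76
Option 2: 0.6·11.2 + 0.4·5.2 = 8.8
Option 3: 0.6·18.3 + 0.4·0.7 = 11.26
Option 4: 0.6·16.7 + 0.4·6.6 = 12.66
Option 5: 0.6·12.6 + 0.4·5.9 = 9.92
Highest Hurwicz score = 12.66 → Option 4.

Option 4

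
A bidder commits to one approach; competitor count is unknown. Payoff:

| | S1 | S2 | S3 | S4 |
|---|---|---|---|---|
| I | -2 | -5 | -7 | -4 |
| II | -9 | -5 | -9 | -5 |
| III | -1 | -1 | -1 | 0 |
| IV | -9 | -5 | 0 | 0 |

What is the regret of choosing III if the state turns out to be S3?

1

Best payoff under S3 is 0.
Regret = 0 − (-1) = 1.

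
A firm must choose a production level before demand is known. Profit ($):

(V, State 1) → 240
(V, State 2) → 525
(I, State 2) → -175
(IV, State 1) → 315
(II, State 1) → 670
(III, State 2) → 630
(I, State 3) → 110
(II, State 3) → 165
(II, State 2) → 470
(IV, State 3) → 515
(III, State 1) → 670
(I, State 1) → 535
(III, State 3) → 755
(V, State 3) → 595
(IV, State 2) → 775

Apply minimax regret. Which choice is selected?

Column bests: State 1=670, State 2=775, State 3=755.
I regrets: 135, 950, 645 → max 950
II regrets: 0, 305, 590 → max 590
III regrets: 0, 145, 0 → max 145
IV regrets: 355, 0, 240 → max 355
V regrets: 430, 250, 160 → max 430
Smallest max regret = 145 → III.

III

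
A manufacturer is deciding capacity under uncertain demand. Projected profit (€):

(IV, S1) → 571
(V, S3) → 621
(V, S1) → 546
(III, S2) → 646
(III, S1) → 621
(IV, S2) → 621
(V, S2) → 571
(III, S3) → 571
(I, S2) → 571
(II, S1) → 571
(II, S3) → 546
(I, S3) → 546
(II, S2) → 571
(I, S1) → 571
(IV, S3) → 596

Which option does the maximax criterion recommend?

Row maxima: I=571, II=571, III=646, IV=621, V=621
Best best-case = 646 → III.

III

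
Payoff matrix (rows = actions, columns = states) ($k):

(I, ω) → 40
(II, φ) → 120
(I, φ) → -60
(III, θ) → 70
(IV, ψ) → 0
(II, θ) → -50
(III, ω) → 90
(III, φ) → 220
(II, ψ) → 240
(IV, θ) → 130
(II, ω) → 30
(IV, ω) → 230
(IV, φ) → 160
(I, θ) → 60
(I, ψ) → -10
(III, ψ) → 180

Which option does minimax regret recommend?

III

Column bests: θ=130, φ=220, ψ=240, ω=230.
I regrets: 70, 280, 250, 190 → max 280
II regrets: 180, 100, 0, 200 → max 200
III regrets: 60, 0, 60, 140 → max 140
IV regrets: 0, 60, 240, 0 → max 240
Smallest max regret = 140 → III.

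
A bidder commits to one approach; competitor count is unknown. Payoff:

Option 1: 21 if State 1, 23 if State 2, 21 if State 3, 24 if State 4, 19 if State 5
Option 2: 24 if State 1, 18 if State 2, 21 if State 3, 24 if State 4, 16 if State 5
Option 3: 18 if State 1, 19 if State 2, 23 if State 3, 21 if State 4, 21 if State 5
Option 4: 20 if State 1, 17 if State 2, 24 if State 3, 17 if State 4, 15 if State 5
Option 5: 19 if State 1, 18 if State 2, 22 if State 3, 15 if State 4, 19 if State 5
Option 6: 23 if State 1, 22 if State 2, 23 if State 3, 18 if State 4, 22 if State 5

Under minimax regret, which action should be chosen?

Column bests: State 1=24, State 2=23, State 3=24, State 4=24, State 5=22.
Option 1 regrets: 3, 0, 3, 0, 3 → max 3
Option 2 regrets: 0, 5, 3, 0, 6 → max 6
Option 3 regrets: 6, 4, 1, 3, 1 → max 6
Option 4 regrets: 4, 6, 0, 7, 7 → max 7
Option 5 regrets: 5, 5, 2, 9, 3 → max 9
Option 6 regrets: 1, 1, 1, 6, 0 → max 6
Smallest max regret = 3 → Option 1.

Option 1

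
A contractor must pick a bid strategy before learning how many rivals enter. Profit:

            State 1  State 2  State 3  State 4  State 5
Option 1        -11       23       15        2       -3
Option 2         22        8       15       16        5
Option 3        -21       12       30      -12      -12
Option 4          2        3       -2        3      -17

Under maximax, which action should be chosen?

Option 3

Row maxima: Option 1=23, Option 2=22, Option 3=30, Option 4=3
Best best-case = 30 → Option 3.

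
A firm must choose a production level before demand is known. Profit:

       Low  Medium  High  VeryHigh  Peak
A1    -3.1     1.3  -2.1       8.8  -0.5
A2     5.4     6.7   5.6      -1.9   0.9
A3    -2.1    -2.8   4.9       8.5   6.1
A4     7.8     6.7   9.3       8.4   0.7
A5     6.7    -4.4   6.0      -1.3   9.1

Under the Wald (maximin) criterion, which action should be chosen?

A4

Row minima: A1=-3.1, A2=-1.9, A3=-2.8, A4=0.7, A5=-4.4
Best worst-case = 0.7 → A4.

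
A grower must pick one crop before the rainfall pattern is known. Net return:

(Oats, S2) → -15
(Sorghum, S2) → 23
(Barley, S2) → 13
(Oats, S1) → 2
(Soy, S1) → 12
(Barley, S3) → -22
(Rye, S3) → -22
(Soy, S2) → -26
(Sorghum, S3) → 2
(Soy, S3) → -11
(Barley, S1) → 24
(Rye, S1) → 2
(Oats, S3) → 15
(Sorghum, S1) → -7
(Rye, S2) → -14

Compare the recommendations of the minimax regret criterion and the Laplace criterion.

Column bests: S1=24, S2=23, S3=15.
Oats regrets: 22, 38, 0 → max 38
Rye regrets: 22, 37, 37 → max 37
Soy regrets: 12, 49, 26 → max 49
Sorghum regrets: 31, 0, 13 → max 31
Barley regrets: 0, 10, 37 → max 37
Smallest max regret = 31 → Sorghum.
Row averages: Oats=2/3, Rye=-34/3, Soy=-25/3, Sorghum=6, Barley=5
Highest average = 6 → Sorghum.

minimax regret → Sorghum; laplace → Sorghum (agree)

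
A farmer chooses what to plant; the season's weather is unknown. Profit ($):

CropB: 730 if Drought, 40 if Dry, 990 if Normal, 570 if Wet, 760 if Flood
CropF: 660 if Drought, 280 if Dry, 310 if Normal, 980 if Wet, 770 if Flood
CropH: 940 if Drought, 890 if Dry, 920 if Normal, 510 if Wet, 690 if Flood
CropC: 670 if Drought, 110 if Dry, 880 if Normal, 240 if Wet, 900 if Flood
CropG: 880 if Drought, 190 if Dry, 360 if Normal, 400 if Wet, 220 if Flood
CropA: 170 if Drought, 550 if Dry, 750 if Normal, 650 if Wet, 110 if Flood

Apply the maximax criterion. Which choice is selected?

CropB

Row maxima: CropB=990, CropF=980, CropH=940, CropC=900, CropG=880, CropA=750
Best best-case = 990 → CropB.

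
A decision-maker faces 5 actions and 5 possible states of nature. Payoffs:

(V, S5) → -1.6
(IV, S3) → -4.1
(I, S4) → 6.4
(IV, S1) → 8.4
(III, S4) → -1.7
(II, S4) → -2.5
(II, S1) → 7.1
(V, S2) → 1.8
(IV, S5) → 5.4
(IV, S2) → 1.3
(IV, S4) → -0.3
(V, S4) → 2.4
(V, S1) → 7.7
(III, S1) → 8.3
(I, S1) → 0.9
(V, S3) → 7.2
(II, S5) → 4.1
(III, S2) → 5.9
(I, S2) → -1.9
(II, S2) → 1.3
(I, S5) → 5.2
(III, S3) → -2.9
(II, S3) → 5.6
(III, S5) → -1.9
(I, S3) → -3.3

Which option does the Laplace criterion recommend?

Row averages: I=1.46, II=3.12, III=1.54, IV=2.14, V=3.5
Highest average = 3.5 → V.

V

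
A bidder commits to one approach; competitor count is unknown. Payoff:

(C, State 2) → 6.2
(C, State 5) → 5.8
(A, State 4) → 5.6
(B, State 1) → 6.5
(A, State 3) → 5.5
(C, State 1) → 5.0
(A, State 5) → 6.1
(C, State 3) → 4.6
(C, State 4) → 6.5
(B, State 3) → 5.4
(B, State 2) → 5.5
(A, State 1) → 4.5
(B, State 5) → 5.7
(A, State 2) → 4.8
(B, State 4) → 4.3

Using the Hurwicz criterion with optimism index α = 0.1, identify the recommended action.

A: 0.1·6.1 + 0.9·4.5 = 4.66
B: 0.1·6.5 + 0.9·4.3 = 4.52
C: 0.1·6.5 + 0.9·4.6 = 4.79
Highest Hurwicz score = 4.79 → C.

C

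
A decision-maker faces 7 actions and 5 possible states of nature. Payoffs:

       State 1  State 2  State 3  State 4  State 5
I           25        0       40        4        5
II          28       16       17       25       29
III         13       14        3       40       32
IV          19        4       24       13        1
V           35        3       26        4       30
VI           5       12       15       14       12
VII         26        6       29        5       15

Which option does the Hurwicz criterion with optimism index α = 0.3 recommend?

I: 0.3·40 + 0.7·0 = 12
II: 0.3·29 + 0.7·16 = 19.9
III: 0.3·40 + 0.7·3 = 14.1
IV: 0.3·24 + 0.7·1 = 7.9
V: 0.3·35 + 0.7·3 = 12.6
VI: 0.3·15 + 0.7·5 = 8
VII: 0.3·29 + 0.7·5 = 12.2
Highest Hurwicz score = 19.9 → II.

II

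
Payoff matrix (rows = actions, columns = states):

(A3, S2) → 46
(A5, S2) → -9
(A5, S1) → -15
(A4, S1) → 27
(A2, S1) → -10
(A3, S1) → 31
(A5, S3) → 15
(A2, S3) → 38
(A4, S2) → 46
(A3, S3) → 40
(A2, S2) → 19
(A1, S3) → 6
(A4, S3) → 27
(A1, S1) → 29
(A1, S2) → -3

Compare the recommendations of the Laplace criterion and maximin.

laplace → A3; maximin → A3 (agree)

Row averages: A1=32/3, A2=47/3, A3=39, A4=100/3, A5=-3
Highest average = 39 → A3.
Row minima: A1=-3, A2=-10, A3=31, A4=27, A5=-15
Best worst-case = 31 → A3.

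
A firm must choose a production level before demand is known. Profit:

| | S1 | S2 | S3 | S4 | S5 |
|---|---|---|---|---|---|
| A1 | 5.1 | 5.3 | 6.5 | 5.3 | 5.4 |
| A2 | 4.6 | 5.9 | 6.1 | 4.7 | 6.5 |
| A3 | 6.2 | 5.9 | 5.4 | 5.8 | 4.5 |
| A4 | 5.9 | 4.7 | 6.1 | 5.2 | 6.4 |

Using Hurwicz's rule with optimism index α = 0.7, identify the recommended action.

A1

A1: 0.7·6.5 + 0.3·5.1 = 6.08
A2: 0.7·6.5 + 0.3·4.6 = 5.93
A3: 0.7·6.2 + 0.3·4.5 = 5.69
A4: 0.7·6.4 + 0.3·4.7 = 5.89
Highest Hurwicz score = 6.08 → A1.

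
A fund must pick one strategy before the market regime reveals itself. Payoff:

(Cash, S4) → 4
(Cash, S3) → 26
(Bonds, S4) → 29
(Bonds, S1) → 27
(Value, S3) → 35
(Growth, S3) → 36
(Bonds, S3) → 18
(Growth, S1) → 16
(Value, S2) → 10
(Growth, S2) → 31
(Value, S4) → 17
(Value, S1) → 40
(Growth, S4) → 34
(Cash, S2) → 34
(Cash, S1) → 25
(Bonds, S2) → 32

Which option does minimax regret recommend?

Column bests: S1=40, S2=34, S3=36, S4=34.
Bonds regrets: 13, 2, 18, 5 → max 18
Cash regrets: 15, 0, 10, 30 → max 30
Growth regrets: 24, 3, 0, 0 → max 24
Value regrets: 0, 24, 1, 17 → max 24
Smallest max regret = 18 → Bonds.

Bonds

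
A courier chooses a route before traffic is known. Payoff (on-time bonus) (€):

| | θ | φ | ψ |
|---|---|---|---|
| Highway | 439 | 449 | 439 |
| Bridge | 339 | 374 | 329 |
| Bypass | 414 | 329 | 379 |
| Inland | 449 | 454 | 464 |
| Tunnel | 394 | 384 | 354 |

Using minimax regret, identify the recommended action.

Column bests: θ=449, φ=454, ψ=464.
Highway regrets: 10, 5, 25 → max 25
Bridge regrets: 110, 80, 135 → max 135
Bypass regrets: 35, 125, 85 → max 125
Inland regrets: 0, 0, 0 → max 0
Tunnel regrets: 55, 70, 110 → max 110
Smallest max regret = 0 → Inland.

Inland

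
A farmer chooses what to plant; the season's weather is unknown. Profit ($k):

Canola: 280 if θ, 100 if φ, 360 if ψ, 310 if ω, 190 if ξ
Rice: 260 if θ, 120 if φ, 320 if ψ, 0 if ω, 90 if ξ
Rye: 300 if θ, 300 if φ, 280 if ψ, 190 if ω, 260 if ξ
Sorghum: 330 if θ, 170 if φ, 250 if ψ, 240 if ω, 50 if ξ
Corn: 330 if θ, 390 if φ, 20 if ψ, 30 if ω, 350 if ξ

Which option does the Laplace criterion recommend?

Row averages: Canola=248, Rice=158, Rye=266, Sorghum=208, Corn=224
Highest average = 266 → Rye.

Rye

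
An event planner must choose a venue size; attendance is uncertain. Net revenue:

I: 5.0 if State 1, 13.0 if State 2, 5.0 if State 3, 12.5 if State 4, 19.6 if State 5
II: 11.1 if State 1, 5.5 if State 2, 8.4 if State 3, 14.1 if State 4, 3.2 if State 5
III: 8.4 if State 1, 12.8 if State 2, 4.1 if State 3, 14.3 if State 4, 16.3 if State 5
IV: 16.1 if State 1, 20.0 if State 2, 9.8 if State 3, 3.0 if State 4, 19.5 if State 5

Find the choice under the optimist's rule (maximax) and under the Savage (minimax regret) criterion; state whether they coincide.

maximax → IV; minimax regret → III (disagree)

Row maxima: I=19.6, II=14.1, III=16.3, IV=20.0
Best best-case = 20.0 → IV.
Column bests: State 1=16.1, State 2=20.0, State 3=9.8, State 4=14.3, State 5=19.6.
I regrets: 11.1, 7.0, 4.8, 1.8, 0.0 → max 11.1
II regrets: 5.0, 14.5, 1.4, 0.2, 16.4 → max 16.4
III regrets: 7.7, 7.2, 5.7, 0.0, 3.3 → max 7.7
IV regrets: 0.0, 0.0, 0.0, 11.3, 0.1 → max 11.3
Smallest max regret = 7.7 → III.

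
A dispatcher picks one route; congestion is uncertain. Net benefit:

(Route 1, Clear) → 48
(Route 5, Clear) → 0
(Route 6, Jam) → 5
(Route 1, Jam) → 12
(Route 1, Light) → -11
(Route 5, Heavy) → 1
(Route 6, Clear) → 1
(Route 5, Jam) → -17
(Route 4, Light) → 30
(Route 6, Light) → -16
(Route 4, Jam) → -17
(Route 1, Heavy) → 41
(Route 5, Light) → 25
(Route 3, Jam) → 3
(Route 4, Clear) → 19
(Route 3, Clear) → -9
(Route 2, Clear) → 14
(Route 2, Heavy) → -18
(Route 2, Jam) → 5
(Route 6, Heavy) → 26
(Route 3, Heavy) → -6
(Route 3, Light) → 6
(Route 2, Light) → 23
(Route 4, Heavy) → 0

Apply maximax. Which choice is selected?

Row maxima: Route 1=48, Route 2=23, Route 3=6, Route 4=30, Route 5=25, Route 6=26
Best best-case = 48 → Route 1.

Route 1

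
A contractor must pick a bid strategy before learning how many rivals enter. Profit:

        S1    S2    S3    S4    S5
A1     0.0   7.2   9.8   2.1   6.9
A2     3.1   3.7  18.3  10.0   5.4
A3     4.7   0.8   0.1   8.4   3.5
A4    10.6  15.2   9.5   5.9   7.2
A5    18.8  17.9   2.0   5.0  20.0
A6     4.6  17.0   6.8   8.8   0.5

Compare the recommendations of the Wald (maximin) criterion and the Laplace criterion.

Row minima: A1=0.0, A2=3.1, A3=0.1, A4=5.9, A5=2.0, A6=0.5
Best worst-case = 5.9 → A4.
Row averages: A1=5.2, A2=8.1, A3=3.5, A4=9.68, A5=12.74, A6=7.54
Highest average = 12.74 → A5.

maximin → A4; laplace → A5 (disagree)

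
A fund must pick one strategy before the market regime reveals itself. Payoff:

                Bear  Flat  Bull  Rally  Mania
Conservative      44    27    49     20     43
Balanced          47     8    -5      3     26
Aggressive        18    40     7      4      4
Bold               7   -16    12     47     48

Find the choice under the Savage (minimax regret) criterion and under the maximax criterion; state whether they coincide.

minimax regret → Conservative; maximax → Conservative (agree)

Column bests: Bear=47, Flat=40, Bull=49, Rally=47, Mania=48.
Conservative regrets: 3, 13, 0, 27, 5 → max 27
Balanced regrets: 0, 32, 54, 44, 22 → max 54
Aggressive regrets: 29, 0, 42, 43, 44 → max 44
Bold regrets: 40, 56, 37, 0, 0 → max 56
Smallest max regret = 27 → Conservative.
Row maxima: Conservative=49, Balanced=47, Aggressive=40, Bold=48
Best best-case = 49 → Conservative.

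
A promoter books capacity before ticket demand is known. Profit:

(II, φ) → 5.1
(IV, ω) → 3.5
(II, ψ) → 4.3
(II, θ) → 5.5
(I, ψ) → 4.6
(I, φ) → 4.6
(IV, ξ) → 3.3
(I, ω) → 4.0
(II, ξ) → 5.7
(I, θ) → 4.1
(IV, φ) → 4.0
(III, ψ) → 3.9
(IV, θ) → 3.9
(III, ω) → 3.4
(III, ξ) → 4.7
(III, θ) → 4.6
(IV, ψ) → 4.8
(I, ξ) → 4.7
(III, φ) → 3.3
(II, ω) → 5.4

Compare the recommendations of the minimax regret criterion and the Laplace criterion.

minimax regret → II; laplace → II (agree)

Column bests: θ=5.5, φ=5.1, ψ=4.8, ω=5.4, ξ=5.7.
I regrets: 1.4, 0.5, 0.2, 1.4, 1.0 → max 1.4
II regrets: 0.0, 0.0, 0.5, 0.0, 0.0 → max 0.5
III regrets: 0.9, 1.8, 0.9, 2.0, 1.0 → max 2.0
IV regrets: 1.6, 1.1, 0.0, 1.9, 2.4 → max 2.4
Smallest max regret = 0.5 → II.
Row averages: I=4.4, II=5.2, III=3.98, IV=3.9
Highest average = 5.2 → II.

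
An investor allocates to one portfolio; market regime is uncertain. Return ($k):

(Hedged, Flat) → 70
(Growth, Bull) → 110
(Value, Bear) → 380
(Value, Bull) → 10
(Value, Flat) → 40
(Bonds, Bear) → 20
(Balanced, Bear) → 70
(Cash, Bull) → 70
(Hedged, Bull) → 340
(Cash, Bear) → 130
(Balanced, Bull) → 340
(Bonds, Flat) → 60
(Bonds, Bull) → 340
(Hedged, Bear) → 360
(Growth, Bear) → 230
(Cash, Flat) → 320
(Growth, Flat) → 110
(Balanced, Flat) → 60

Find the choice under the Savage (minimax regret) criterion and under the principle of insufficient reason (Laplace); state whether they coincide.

Column bests: Bear=380, Flat=320, Bull=340.
Growth regrets: 150, 210, 230 → max 230
Balanced regrets: 310, 260, 0 → max 310
Value regrets: 0, 280, 330 → max 330
Cash regrets: 250, 0, 270 → max 270
Bonds regrets: 360, 260, 0 → max 360
Hedged regrets: 20, 250, 0 → max 250
Smallest max regret = 230 → Growth.
Row averages: Growth=150, Balanced=470/3, Value=430/3, Cash=520/3, Bonds=140, Hedged=770/3
Highest average = 770/3 → Hedged.

minimax regret → Growth; laplace → Hedged (disagree)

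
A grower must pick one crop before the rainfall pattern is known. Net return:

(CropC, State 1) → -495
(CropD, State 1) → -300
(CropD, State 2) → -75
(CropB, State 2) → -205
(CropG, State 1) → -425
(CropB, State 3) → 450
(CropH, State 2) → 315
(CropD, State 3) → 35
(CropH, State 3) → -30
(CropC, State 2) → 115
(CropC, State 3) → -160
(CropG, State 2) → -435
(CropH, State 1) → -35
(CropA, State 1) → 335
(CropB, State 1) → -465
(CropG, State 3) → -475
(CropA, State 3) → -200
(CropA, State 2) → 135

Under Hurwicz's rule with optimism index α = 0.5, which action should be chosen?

CropH

CropD: 0.5·35 + 0.5·(-300) = -132.5
CropA: 0.5·335 + 0.5·(-200) = 67.5
CropB: 0.5·450 + 0.5·(-465) = -7.5
CropC: 0.5·115 + 0.5·(-495) = -190
CropH: 0.5·315 + 0.5·(-35) = 140
CropG: 0.5·(-425) + 0.5·(-475) = -450
Highest Hurwicz score = 140 → CropH.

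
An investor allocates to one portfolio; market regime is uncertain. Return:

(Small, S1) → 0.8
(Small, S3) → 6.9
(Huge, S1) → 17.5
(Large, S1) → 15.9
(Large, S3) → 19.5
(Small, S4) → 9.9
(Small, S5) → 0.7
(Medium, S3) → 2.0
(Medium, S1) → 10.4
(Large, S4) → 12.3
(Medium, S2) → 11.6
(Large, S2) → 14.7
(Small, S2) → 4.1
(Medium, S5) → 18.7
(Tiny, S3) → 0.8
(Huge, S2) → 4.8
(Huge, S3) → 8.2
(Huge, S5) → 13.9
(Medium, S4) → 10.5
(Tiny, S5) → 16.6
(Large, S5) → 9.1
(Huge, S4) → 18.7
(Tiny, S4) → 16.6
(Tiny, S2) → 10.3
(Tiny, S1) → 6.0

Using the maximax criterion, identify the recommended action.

Large

Row maxima: Tiny=16.6, Small=9.9, Medium=18.7, Large=19.5, Huge=18.7
Best best-case = 19.5 → Large.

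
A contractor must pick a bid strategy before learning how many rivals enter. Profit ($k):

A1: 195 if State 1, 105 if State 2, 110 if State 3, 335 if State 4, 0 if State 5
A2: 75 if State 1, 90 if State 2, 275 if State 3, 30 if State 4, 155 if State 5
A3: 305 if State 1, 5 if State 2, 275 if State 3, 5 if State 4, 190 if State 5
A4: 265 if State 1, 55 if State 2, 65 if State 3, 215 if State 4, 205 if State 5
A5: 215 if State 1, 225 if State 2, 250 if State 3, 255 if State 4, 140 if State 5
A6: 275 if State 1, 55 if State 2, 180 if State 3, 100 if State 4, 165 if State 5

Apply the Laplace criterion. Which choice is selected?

Row averages: A1=149, A2=125, A3=156, A4=161, A5=217, A6=155
Highest average = 217 → A5.

A5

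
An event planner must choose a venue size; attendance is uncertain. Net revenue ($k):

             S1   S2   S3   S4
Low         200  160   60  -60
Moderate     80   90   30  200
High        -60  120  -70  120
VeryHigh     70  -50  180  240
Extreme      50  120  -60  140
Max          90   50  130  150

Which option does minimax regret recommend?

Max

Column bests: S1=200, S2=160, S3=180, S4=240.
Low regrets: 0, 0, 120, 300 → max 300
Moderate regrets: 120, 70, 150, 40 → max 150
High regrets: 260, 40, 250, 120 → max 260
VeryHigh regrets: 130, 210, 0, 0 → max 210
Extreme regrets: 150, 40, 240, 100 → max 240
Max regrets: 110, 110, 50, 90 → max 110
Smallest max regret = 110 → Max.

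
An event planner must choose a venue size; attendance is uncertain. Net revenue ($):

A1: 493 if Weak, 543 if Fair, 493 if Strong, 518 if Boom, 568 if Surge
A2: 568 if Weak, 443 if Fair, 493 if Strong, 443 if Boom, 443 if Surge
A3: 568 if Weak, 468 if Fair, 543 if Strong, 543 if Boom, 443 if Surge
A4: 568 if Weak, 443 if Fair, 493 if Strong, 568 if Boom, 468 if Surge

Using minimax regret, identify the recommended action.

A1

Column bests: Weak=568, Fair=543, Strong=543, Boom=568, Surge=568.
A1 regrets: 75, 0, 50, 50, 0 → max 75
A2 regrets: 0, 100, 50, 125, 125 → max 125
A3 regrets: 0, 75, 0, 25, 125 → max 125
A4 regrets: 0, 100, 50, 0, 100 → max 100
Smallest max regret = 75 → A1.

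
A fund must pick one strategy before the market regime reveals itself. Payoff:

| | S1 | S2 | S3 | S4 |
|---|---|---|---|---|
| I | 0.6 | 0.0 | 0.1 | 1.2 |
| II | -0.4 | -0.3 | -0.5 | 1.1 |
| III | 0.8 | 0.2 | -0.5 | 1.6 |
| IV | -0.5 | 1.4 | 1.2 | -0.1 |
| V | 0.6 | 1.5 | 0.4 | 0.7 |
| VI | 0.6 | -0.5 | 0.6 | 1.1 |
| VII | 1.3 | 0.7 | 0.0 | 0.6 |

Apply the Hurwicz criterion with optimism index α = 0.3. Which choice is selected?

I: 0.3·1.2 + 0.7·0.0 = 0.36
II: 0.3·1.1 + 0.7·(-0.5) = -0.02
III: 0.3·1.6 + 0.7·(-0.5) = 0.13
IV: 0.3·1.4 + 0.7·(-0.5) = 0.07
V: 0.3·1.5 + 0.7·0.4 = 0.73
VI: 0.3·1.1 + 0.7·(-0.5) = -0.02
VII: 0.3·1.3 + 0.7·0.0 = 0.39
Highest Hurwicz score = 0.73 → V.

V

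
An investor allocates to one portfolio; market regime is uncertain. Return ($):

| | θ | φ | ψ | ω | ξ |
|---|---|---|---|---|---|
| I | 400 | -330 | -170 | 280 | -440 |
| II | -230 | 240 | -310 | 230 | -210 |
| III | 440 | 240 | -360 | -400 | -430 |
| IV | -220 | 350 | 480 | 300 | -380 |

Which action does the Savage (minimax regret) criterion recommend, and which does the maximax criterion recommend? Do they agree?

minimax regret → IV; maximax → IV (agree)

Column bests: θ=440, φ=350, ψ=480, ω=300, ξ=-210.
I regrets: 40, 680, 650, 20, 230 → max 680
II regrets: 670, 110, 790, 70, 0 → max 790
III regrets: 0, 110, 840, 700, 220 → max 840
IV regrets: 660, 0, 0, 0, 170 → max 660
Smallest max regret = 660 → IV.
Row maxima: I=400, II=240, III=440, IV=480
Best best-case = 480 → IV.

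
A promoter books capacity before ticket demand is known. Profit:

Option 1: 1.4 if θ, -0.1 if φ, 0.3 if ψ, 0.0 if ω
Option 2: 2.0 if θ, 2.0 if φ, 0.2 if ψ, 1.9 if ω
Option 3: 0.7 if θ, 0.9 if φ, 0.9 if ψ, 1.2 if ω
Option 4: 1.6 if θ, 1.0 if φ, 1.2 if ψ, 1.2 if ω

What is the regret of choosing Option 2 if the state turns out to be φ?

0.0

Best payoff under φ is 2.0.
Regret = 2.0 − 2.0 = 0.0.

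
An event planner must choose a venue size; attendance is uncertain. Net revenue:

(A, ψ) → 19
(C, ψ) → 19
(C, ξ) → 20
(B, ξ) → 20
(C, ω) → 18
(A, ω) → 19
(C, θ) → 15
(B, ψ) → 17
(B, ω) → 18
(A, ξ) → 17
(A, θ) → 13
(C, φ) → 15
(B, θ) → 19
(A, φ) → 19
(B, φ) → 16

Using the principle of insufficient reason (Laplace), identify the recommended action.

B

Row averages: A=17.4, B=18, C=17.4
Highest average = 18 → B.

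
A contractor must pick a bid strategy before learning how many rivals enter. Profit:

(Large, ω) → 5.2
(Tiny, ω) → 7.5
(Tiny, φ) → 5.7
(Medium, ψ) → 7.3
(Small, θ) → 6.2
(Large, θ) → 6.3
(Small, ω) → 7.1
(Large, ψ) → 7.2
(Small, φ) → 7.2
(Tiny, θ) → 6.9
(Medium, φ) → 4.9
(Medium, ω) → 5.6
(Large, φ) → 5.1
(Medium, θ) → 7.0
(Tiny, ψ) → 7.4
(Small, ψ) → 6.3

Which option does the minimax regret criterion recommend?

Small

Column bests: θ=7.0, φ=7.2, ψ=7.4, ω=7.5.
Tiny regrets: 0.1, 1.5, 0.0, 0.0 → max 1.5
Small regrets: 0.8, 0.0, 1.1, 0.4 → max 1.1
Medium regrets: 0.0, 2.3, 0.1, 1.9 → max 2.3
Large regrets: 0.7, 2.1, 0.2, 2.3 → max 2.3
Smallest max regret = 1.1 → Small.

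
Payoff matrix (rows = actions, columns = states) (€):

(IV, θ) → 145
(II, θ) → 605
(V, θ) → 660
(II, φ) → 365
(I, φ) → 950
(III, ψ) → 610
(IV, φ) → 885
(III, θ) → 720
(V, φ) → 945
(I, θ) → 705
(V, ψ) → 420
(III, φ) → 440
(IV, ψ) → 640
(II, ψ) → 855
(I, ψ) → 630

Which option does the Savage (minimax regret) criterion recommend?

Column bests: θ=720, φ=950, ψ=855.
I regrets: 15, 0, 225 → max 225
II regrets: 115, 585, 0 → max 585
III regrets: 0, 510, 245 → max 510
IV regrets: 575, 65, 215 → max 575
V regrets: 60, 5, 435 → max 435
Smallest max regret = 225 → I.

I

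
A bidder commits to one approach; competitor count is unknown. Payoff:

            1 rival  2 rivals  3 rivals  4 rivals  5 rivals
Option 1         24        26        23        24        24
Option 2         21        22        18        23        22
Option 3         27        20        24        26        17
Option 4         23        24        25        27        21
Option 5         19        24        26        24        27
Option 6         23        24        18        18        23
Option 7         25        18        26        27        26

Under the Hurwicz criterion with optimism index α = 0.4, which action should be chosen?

Option 1: 0.4·26 + 0.6·23 = 24.2
Option 2: 0.4·23 + 0.6·18 = 20
Option 3: 0.4·27 + 0.6·17 = 21
Option 4: 0.4·27 + 0.6·21 = 23.4
Option 5: 0.4·27 + 0.6·19 = 22.2
Option 6: 0.4·24 + 0.6·18 = 20.4
Option 7: 0.4·27 + 0.6·18 = 21.6
Highest Hurwicz score = 24.2 → Option 1.

Option 1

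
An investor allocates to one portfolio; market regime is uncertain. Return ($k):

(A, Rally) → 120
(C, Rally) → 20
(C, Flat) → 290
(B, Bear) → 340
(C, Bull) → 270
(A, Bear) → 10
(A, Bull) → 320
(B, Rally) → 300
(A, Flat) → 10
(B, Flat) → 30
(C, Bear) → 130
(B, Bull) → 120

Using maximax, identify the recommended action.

B

Row maxima: A=320, B=340, C=290
Best best-case = 340 → B.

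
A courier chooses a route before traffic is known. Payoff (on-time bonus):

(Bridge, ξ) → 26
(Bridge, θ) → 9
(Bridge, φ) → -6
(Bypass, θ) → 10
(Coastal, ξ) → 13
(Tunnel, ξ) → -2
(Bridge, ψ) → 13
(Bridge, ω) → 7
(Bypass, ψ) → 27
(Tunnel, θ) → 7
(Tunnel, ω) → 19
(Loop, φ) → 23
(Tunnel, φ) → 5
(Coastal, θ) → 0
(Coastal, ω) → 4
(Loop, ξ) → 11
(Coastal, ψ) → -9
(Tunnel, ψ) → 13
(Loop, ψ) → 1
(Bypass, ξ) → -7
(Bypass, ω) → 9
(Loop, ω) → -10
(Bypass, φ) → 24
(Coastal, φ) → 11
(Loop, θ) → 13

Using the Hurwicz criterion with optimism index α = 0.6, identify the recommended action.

Bridge: 0.6·26 + 0.4·(-6) = 13.2
Tunnel: 0.6·19 + 0.4·(-2) = 10.6
Bypass: 0.6·27 + 0.4·(-7) = 13.4
Loop: 0.6·23 + 0.4·(-10) = 9.8
Coastal: 0.6·13 + 0.4·(-9) = 4.2
Highest Hurwicz score = 13.4 → Bypass.

Bypass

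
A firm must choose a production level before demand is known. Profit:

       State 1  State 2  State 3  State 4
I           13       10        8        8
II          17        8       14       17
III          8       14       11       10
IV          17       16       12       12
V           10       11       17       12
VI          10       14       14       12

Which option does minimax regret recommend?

Column bests: State 1=17, State 2=16, State 3=17, State 4=17.
I regrets: 4, 6, 9, 9 → max 9
II regrets: 0, 8, 3, 0 → max 8
III regrets: 9, 2, 6, 7 → max 9
IV regrets: 0, 0, 5, 5 → max 5
V regrets: 7, 5, 0, 5 → max 7
VI regrets: 7, 2, 3, 5 → max 7
Smallest max regret = 5 → IV.

IV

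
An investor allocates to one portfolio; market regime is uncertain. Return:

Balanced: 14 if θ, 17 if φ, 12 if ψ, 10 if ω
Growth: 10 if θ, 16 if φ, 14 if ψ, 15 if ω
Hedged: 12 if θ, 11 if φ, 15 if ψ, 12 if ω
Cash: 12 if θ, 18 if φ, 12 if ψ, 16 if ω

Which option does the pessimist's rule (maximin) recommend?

Row minima: Balanced=10, Growth=10, Hedged=11, Cash=12
Best worst-case = 12 → Cash.

Cash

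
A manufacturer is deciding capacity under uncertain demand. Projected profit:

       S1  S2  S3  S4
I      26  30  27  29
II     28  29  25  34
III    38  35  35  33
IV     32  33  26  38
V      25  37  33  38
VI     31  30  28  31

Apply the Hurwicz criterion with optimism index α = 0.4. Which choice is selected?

I: 0.4·30 + 0.6·26 = 27.6
II: 0.4·34 + 0.6·25 = 28.6
III: 0.4·38 + 0.6·33 = 35
IV: 0.4·38 + 0.6·26 = 30.8
V: 0.4·38 + 0.6·25 = 30.2
VI: 0.4·31 + 0.6·28 = 29.2
Highest Hurwicz score = 35 → III.

III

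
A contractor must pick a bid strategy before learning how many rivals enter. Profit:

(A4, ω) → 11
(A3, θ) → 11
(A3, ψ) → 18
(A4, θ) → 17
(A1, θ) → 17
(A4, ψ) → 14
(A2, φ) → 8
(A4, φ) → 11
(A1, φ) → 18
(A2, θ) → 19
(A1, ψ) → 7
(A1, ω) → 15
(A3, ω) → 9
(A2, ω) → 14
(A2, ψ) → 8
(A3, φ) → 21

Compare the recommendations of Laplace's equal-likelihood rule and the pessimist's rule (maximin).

Row averages: A1=14.25, A2=12.25, A3=14.75, A4=13.25
Highest average = 14.75 → A3.
Row minima: A1=7, A2=8, A3=9, A4=11
Best worst-case = 11 → A4.

laplace → A3; maximin → A4 (disagree)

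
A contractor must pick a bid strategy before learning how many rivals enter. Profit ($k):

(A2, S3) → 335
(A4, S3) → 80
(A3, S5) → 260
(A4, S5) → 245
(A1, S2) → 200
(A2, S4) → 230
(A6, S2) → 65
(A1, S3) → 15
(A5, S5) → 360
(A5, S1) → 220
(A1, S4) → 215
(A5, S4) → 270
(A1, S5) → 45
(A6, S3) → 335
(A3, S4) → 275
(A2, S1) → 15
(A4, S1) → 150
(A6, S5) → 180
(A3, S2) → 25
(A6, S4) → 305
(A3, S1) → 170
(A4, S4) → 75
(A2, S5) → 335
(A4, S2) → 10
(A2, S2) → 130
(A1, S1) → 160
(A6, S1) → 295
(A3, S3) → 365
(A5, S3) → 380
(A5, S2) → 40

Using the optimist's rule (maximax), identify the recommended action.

Row maxima: A1=215, A2=335, A3=365, A4=245, A5=380, A6=335
Best best-case = 380 → A5.

A5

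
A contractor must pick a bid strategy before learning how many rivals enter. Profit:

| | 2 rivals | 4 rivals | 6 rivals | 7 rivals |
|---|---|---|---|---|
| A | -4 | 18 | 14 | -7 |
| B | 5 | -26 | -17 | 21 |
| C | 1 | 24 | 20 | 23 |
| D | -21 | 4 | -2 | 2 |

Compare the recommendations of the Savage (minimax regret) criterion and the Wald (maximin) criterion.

Column bests: 2 rivals=5, 4 rivals=24, 6 rivals=20, 7 rivals=23.
A regrets: 9, 6, 6, 30 → max 30
B regrets: 0, 50, 37, 2 → max 50
C regrets: 4, 0, 0, 0 → max 4
D regrets: 26, 20, 22, 21 → max 26
Smallest max regret = 4 → C.
Row minima: A=-7, B=-26, C=1, D=-21
Best worst-case = 1 → C.

minimax regret → C; maximin → C (agree)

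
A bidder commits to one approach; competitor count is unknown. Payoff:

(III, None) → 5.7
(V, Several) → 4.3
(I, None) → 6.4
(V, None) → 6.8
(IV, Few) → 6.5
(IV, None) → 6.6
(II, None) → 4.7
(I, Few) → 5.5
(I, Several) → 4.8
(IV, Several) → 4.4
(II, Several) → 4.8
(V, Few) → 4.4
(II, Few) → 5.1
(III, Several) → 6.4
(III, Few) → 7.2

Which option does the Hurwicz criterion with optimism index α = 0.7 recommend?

I: 0.7·6.4 + 0.3·4.8 = 5.92
II: 0.7·5.1 + 0.3·4.7 = 4.98
III: 0.7·7.2 + 0.3·5.7 = 6.75
IV: 0.7·6.6 + 0.3·4.4 = 5.94
V: 0.7·6.8 + 0.3·4.3 = 6.05
Highest Hurwicz score = 6.75 → III.

III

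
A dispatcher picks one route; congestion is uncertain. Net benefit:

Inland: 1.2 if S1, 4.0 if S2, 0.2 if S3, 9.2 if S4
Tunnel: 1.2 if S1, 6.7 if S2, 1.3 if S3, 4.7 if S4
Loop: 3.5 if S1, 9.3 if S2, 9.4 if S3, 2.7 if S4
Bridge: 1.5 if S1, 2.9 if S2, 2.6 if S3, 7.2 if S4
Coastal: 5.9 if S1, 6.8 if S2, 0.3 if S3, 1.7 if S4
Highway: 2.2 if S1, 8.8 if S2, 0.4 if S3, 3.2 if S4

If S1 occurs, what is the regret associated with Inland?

4.7

Best payoff under S1 is 5.9.
Regret = 5.9 − 1.2 = 4.7.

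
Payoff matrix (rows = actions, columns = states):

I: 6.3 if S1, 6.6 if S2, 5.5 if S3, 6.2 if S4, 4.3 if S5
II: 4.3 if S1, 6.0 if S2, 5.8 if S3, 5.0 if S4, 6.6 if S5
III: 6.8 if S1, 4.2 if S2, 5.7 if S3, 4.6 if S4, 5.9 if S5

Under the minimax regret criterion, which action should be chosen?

I

Column bests: S1=6.8, S2=6.6, S3=5.8, S4=6.2, S5=6.6.
I regrets: 0.5, 0.0, 0.3, 0.0, 2.3 → max 2.3
II regrets: 2.5, 0.6, 0.0, 1.2, 0.0 → max 2.5
III regrets: 0.0, 2.4, 0.1, 1.6, 0.7 → max 2.4
Smallest max regret = 2.3 → I.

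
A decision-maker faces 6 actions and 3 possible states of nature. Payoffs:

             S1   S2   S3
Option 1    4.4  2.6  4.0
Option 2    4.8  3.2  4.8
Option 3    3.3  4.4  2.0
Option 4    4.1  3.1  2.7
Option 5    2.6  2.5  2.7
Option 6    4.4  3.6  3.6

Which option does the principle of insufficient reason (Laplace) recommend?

Row averages: Option 1=11/3, Option 2=64/15, Option 3=97/30, Option 4=3.3, Option 5=2.6, Option 6=58/15
Highest average = 64/15 → Option 2.

Option 2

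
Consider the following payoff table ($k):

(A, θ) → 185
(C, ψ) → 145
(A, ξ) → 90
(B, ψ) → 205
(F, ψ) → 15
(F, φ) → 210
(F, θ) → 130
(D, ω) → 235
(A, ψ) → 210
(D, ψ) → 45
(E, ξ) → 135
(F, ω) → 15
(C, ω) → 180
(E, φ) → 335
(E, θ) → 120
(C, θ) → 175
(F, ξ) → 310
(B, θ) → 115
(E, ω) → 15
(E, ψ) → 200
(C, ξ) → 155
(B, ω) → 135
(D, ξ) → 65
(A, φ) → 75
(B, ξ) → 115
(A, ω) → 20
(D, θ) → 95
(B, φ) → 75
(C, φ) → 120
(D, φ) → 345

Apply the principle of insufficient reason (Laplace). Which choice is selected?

E

Row averages: A=116, B=129, C=155, D=157, E=161, F=136
Highest average = 161 → E.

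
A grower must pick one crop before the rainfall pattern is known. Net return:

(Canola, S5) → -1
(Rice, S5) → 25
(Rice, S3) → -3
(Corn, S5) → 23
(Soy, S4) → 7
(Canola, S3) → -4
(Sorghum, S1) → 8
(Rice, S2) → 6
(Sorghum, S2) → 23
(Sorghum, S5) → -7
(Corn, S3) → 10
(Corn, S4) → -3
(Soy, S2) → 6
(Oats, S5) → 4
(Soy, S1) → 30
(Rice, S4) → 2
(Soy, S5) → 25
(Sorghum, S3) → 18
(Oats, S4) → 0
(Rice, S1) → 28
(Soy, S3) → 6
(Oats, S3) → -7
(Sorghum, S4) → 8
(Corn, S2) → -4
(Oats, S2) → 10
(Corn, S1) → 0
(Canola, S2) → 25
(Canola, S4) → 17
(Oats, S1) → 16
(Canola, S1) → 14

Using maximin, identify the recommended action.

Soy

Row minima: Corn=-4, Canola=-4, Rice=-3, Oats=-7, Sorghum=-7, Soy=6
Best worst-case = 6 → Soy.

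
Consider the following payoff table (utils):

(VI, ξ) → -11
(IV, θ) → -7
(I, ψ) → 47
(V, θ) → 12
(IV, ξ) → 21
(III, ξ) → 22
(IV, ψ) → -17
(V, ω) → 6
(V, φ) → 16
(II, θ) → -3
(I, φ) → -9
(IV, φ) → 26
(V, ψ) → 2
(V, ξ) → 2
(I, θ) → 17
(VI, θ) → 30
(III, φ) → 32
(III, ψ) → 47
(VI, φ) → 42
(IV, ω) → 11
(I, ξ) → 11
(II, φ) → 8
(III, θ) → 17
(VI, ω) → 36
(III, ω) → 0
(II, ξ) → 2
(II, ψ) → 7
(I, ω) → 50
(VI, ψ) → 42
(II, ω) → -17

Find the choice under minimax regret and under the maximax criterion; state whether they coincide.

Column bests: θ=30, φ=42, ψ=47, ω=50, ξ=22.
I regrets: 13, 51, 0, 0, 11 → max 51
II regrets: 33, 34, 40, 67, 20 → max 67
III regrets: 13, 10, 0, 50, 0 → max 50
IV regrets: 37, 16, 64, 39, 1 → max 64
V regrets: 18, 26, 45, 44, 20 → max 45
VI regrets: 0, 0, 5, 14, 33 → max 33
Smallest max regret = 33 → VI.
Row maxima: I=50, II=8, III=47, IV=26, V=16, VI=42
Best best-case = 50 → I.

minimax regret → VI; maximax → I (disagree)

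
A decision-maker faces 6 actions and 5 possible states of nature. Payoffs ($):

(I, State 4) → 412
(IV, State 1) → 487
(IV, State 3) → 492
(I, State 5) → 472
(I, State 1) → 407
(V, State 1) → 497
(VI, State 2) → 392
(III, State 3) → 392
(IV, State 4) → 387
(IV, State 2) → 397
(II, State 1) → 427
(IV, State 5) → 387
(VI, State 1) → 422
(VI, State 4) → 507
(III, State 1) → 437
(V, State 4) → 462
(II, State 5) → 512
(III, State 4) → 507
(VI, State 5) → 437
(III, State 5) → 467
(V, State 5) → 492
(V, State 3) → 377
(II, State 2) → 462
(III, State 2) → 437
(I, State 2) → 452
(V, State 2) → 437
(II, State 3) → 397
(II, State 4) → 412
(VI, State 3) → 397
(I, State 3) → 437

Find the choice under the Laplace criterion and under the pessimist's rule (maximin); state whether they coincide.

laplace → V; maximin → I (disagree)

Row averages: I=436, II=442, III=448, IV=430, V=453, VI=431
Highest average = 453 → V.
Row minima: I=407, II=397, III=392, IV=387, V=377, VI=392
Best worst-case = 407 → I.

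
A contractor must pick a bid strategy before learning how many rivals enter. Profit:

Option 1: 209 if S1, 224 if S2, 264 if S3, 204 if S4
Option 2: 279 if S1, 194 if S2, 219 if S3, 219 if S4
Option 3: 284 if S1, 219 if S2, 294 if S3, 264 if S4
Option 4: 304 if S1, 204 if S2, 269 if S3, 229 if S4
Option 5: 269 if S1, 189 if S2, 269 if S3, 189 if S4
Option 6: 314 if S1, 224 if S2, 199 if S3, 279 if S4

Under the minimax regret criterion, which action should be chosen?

Column bests: S1=314, S2=224, S3=294, S4=279.
Option 1 regrets: 105, 0, 30, 75 → max 105
Option 2 regrets: 35, 30, 75, 60 → max 75
Option 3 regrets: 30, 5, 0, 15 → max 30
Option 4 regrets: 10, 20, 25, 50 → max 50
Option 5 regrets: 45, 35, 25, 90 → max 90
Option 6 regrets: 0, 0, 95, 0 → max 95
Smallest max regret = 30 → Option 3.

Option 3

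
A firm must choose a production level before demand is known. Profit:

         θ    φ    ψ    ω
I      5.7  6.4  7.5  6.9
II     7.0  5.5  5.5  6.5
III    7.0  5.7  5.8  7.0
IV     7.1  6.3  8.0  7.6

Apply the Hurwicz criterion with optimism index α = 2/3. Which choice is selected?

I: 2/3·7.5 + 1/3·5.7 = 6.9
II: 2/3·7.0 + 1/3·5.5 = 6.5
III: 2/3·7.0 + 1/3·5.7 = 197/30
IV: 2/3·8.0 + 1/3·6.3 = 223/30
Highest Hurwicz score = 223/30 → IV.

IV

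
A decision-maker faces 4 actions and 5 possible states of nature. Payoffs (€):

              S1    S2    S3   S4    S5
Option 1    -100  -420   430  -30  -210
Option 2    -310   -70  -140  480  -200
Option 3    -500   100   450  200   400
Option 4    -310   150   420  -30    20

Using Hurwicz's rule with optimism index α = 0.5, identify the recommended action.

Option 2

Option 1: 0.5·430 + 0.5·(-420) = 5
Option 2: 0.5·480 + 0.5·(-310) = 85
Option 3: 0.5·450 + 0.5·(-500) = -25
Option 4: 0.5·420 + 0.5·(-310) = 55
Highest Hurwicz score = 85 → Option 2.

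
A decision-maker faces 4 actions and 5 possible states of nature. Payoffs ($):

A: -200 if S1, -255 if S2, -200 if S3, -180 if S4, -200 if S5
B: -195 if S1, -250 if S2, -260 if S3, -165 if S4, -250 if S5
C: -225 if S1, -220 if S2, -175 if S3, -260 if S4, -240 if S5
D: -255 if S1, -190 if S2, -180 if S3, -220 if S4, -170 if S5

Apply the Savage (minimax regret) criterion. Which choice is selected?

D

Column bests: S1=-195, S2=-190, S3=-175, S4=-165, S5=-170.
A regrets: 5, 65, 25, 15, 30 → max 65
B regrets: 0, 60, 85, 0, 80 → max 85
C regrets: 30, 30, 0, 95, 70 → max 95
D regrets: 60, 0, 5, 55, 0 → max 60
Smallest max regret = 60 → D.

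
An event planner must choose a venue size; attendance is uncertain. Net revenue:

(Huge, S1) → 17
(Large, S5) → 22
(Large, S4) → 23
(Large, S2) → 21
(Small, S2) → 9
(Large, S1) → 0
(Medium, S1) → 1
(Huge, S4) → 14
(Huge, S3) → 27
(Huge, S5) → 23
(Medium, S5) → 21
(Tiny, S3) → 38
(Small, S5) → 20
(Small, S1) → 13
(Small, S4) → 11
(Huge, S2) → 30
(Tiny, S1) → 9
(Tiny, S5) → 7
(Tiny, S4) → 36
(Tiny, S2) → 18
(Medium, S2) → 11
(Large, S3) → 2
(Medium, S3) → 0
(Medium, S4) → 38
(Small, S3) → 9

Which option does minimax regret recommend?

Column bests: S1=17, S2=30, S3=38, S4=38, S5=23.
Tiny regrets: 8, 12, 0, 2, 16 → max 16
Small regrets: 4, 21, 29, 27, 3 → max 29
Medium regrets: 16, 19, 38, 0, 2 → max 38
Large regrets: 17, 9, 36, 15, 1 → max 36
Huge regrets: 0, 0, 11, 24, 0 → max 24
Smallest max regret = 16 → Tiny.

Tiny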